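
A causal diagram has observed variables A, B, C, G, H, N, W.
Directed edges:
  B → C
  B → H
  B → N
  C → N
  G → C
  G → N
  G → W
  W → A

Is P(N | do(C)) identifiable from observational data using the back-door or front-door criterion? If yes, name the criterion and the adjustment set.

desc(C)\{C}={N}; candidates ⊆ {A,B,G,H,W}.
size 0: {}; under {} C still reaches {A,B,G,H,N,W} ∋ N.
size 1: {A}, {B}, {G} …(+2); under {A} C still reaches {B,G,H,N,W} ∋ N.
{B,G}: C⊥N given {B,G} in G with C→· removed — back-door holds.
P(N|do(C)) = Σ_{B,G} P(N|C,B,G)·P(B,G).

P(N|do(C)): backdoor, adjust for {B, G}.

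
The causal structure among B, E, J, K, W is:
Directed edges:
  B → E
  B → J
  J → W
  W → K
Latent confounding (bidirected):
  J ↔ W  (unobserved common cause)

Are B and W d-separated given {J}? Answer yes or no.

No — B and W are d-connected given {J}.

Bayes-Ball from B | {J} reaches {E,K,W}.
W ∈ reach(B|{J}) ⇒ B ⊥̸ W | {J}.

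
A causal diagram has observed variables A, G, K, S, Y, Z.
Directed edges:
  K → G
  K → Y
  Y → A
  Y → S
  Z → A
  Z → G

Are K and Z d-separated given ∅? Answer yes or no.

Bayes-Ball from K | ∅ reaches {A,G,S,Y}.
Z ∉ reach(K|∅) ⇒ K ⊥ Z | ∅.

Yes — K ⊥ Z | ∅.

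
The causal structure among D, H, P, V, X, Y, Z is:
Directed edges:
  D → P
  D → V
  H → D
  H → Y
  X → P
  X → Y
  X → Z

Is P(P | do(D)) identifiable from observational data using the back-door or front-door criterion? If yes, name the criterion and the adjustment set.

desc(D)\{D}={P,V}; candidates ⊆ {H,X,Y,Z}.
∅: D⊥P given ∅ in G with D→· removed — back-door holds.
P(P|do(D)) = P(P|D) — no adjustment needed.

P(P|do(D)): backdoor, adjust for ∅.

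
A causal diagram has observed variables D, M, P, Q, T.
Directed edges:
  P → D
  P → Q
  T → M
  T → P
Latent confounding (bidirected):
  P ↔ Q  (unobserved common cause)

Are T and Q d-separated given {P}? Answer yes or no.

No — T and Q are d-connected given {P}.

Bayes-Ball from T | {P} reaches {M,Q}.
Q ∈ reach(T|{P}) ⇒ T ⊥̸ Q | {P}.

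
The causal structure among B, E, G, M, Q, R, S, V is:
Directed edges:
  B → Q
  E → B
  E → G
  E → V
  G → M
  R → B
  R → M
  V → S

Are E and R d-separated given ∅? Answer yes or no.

Yes — E ⊥ R | ∅.

Bayes-Ball from E | ∅ reaches {B,G,M,Q,S,V}.
R ∉ reach(E|∅) ⇒ E ⊥ R | ∅.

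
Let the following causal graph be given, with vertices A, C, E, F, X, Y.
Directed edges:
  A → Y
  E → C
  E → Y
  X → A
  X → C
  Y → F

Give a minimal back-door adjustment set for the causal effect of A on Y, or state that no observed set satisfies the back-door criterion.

A→Y: minimal back-door set ∅.

desc(A)\{A}={F,Y}; candidates ⊆ {C,E,X}.
∅: A⊥Y given ∅ in G with A→· removed — back-door holds.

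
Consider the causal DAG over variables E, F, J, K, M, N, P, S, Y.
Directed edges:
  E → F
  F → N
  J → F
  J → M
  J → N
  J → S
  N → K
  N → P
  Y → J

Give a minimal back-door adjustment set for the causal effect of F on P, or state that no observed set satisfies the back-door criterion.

F→P: minimal back-door set {J}.

desc(F)\{F}={K,N,P}; candidates ⊆ {E,J,M,S,Y}.
size 0: {}; under {} F still reaches {E,J,K,M,N,P,S,Y} ∋ P.
{J}: F⊥P given {J} in G with F→· removed — back-door holds.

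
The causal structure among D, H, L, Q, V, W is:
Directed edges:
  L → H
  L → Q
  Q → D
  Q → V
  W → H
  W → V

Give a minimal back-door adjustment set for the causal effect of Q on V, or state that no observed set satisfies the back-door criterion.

Q→V: minimal back-door set ∅.

desc(Q)\{Q}={D,V}; candidates ⊆ {H,L,W}.
∅: Q⊥V given ∅ in G with Q→· removed — back-door holds.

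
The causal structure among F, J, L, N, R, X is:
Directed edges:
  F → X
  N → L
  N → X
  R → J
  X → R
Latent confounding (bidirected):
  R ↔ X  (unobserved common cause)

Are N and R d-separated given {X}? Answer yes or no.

No — N and R are d-connected given {X}.

Bayes-Ball from N | {X} reaches {F,J,L,R}.
R ∈ reach(N|{X}) ⇒ N ⊥̸ R | {X}.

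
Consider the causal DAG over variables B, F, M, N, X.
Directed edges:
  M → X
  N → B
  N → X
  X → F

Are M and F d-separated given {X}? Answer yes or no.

Yes — M ⊥ F | {X}.

Bayes-Ball from M | {X} reaches {B,N}.
F ∉ reach(M|{X}) ⇒ M ⊥ F | {X}.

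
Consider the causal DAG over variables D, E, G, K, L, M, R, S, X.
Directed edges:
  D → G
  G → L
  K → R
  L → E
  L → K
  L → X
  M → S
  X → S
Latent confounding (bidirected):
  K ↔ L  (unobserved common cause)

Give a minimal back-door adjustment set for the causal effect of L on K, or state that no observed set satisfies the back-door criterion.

L→K: no observed back-door set.

desc(L)\{L}={E,K,R,S,X}; candidates ⊆ {D,G,M}.
L↔K: latent back-door arc(s) into L.
size 0: {}; under {} L still reaches {D,G,K,R} ∋ K.
size 1: {D}, {G}, {M}; under {D} L still reaches {G,K,R} ∋ K.
size 2: {D,G}, {D,M}, {G,M}; under {D,G} L still reaches {K,R} ∋ K.
L↔K cannot be blocked by any observed set — no back-door set.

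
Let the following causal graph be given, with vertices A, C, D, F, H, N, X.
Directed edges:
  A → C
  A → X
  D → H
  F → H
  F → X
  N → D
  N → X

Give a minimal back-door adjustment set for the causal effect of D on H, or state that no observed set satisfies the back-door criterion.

desc(D)\{D}={H}; candidates ⊆ {A,C,F,N,X}.
∅: D⊥H given ∅ in G with D→· removed — back-door holds.

D→H: minimal back-door set ∅.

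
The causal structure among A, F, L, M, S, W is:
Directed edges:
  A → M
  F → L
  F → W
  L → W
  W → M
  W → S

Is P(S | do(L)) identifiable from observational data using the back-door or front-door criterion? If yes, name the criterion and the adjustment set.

P(S|do(L)): backdoor, adjust for {F}.

desc(L)\{L}={M,S,W}; candidates ⊆ {A,F}.
size 0: {}; under {} L still reaches {F,M,S,W} ∋ S.
{F}: L⊥S given {F} in G with L→· removed — back-door holds.
P(S|do(L)) = Σ_{F} P(S|L,F)·P(F).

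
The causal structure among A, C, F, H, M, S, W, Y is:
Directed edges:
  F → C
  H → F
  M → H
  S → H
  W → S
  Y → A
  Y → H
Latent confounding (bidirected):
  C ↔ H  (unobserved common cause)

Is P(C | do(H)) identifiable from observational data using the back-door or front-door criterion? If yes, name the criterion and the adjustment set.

desc(H)\{H}={C,F}; candidates ⊆ {A,M,S,W,Y}.
H↔C: latent back-door arc(s) into H.
size 0: {}; under {} H still reaches {A,C,M,S,W,Y} ∋ C.
size 1: {A}, {M}, {S} …(+2); under {A} H still reaches {C,M,S,W,Y} ∋ C.
size 2: {A,M}, {A,S}, {A,W} …(+7); under {A,M} H still reaches {C,S,W,Y} ∋ C.
H↔C cannot be blocked by any observed set — no back-door set.
{F}: (i) intercepts every directed H→C path; (ii) no back-door H→{F}; (iii) {H} blocks every back-door {F}→C. Front-door holds.
P(C|do(H)) = Σ_{F} P(F|H) Σ_{H'} P(C|F,H')P(H').

P(C|do(H)): frontdoor, adjust for {F}.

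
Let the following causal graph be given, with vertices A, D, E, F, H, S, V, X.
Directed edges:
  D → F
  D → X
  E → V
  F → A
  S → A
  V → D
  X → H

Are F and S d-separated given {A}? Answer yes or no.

Bayes-Ball from F | {A} reaches {D,E,H,S,V,X}.
S ∈ reach(F|{A}) ⇒ F ⊥̸ S | {A}.

No — F and S are d-connected given {A}.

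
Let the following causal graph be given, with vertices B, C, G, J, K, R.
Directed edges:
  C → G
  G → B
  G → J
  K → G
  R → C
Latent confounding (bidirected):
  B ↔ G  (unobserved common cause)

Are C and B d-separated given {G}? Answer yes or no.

No — C and B are d-connected given {G}.

Bayes-Ball from C | {G} reaches {B,K,R}.
B ∈ reach(C|{G}) ⇒ C ⊥̸ B | {G}.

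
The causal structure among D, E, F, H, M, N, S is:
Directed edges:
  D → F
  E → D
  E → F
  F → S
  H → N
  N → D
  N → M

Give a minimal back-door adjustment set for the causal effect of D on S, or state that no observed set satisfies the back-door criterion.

D→S: minimal back-door set {E}.

desc(D)\{D}={F,S}; candidates ⊆ {E,H,M,N}.
size 0: {}; under {} D still reaches {E,F,H,M,N,S} ∋ S.
{E}: D⊥S given {E} in G with D→· removed — back-door holds.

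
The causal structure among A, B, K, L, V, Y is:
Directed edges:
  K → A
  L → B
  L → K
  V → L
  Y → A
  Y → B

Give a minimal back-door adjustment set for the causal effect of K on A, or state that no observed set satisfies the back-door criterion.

desc(K)\{K}={A}; candidates ⊆ {B,L,V,Y}.
∅: K⊥A given ∅ in G with K→· removed — back-door holds.

K→A: minimal back-door set ∅.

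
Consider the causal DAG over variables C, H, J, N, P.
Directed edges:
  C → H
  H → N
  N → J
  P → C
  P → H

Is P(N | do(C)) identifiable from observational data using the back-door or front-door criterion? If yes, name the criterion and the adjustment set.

P(N|do(C)): backdoor, adjust for {P}.

desc(C)\{C}={H,J,N}; candidates ⊆ {P}.
size 0: {}; under {} C still reaches {H,J,N,P} ∋ N.
{P}: C⊥N given {P} in G with C→· removed — back-door holds.
P(N|do(C)) = Σ_{P} P(N|C,P)·P(P).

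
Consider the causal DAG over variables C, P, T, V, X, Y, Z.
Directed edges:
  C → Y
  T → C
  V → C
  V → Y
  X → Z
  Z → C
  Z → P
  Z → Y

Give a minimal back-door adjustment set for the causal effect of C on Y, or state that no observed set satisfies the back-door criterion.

desc(C)\{C}={Y}; candidates ⊆ {P,T,V,X,Z}.
size 0: {}; under {} C still reaches {P,T,V,X,Y,Z} ∋ Y.
size 1: {P}, {T}, {V} …(+2); under {P} C still reaches {T,V,X,Y,Z} ∋ Y.
{V,Z}: C⊥Y given {V,Z} in G with C→· removed — back-door holds.

C→Y: minimal back-door set {V, Z}.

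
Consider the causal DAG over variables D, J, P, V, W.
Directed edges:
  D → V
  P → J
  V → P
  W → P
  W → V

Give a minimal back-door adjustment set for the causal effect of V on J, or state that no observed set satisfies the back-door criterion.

V→J: minimal back-door set {W}.

desc(V)\{V}={J,P}; candidates ⊆ {D,W}.
size 0: {}; under {} V still reaches {D,J,P,W} ∋ J.
{W}: V⊥J given {W} in G with V→· removed — back-door holds.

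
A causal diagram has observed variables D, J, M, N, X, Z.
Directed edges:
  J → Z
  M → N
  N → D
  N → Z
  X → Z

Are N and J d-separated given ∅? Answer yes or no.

Yes — N ⊥ J | ∅.

Bayes-Ball from N | ∅ reaches {D,M,Z}.
J ∉ reach(N|∅) ⇒ N ⊥ J | ∅.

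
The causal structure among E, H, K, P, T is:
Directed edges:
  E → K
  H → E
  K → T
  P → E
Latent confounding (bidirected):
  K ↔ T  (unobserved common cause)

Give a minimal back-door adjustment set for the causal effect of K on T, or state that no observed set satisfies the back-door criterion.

desc(K)\{K}={T}; candidates ⊆ {E,H,P}.
K↔T: latent back-door arc(s) into K.
size 0: {}; under {} K still reaches {E,H,P,T} ∋ T.
size 1: {E}, {H}, {P}; under {E} K still reaches {T} ∋ T.
size 2: {E,H}, {E,P}, {H,P}; under {E,H} K still reaches {T} ∋ T.
K↔T cannot be blocked by any observed set — no back-door set.

K→T: no observed back-door set.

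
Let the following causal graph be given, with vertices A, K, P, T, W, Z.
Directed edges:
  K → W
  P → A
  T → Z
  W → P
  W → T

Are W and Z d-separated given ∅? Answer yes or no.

No — W and Z are d-connected given ∅.

Bayes-Ball from W | ∅ reaches {A,K,P,T,Z}.
Z ∈ reach(W|∅) ⇒ W ⊥̸ Z | ∅.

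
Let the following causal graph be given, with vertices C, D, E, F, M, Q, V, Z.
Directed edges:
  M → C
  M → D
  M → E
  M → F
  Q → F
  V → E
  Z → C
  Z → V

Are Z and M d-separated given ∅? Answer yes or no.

Yes — Z ⊥ M | ∅.

Bayes-Ball from Z | ∅ reaches {C,E,V}.
M ∉ reach(Z|∅) ⇒ Z ⊥ M | ∅.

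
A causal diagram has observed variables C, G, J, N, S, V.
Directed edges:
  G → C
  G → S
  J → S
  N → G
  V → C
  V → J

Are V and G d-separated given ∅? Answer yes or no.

Bayes-Ball from V | ∅ reaches {C,J,S}.
G ∉ reach(V|∅) ⇒ V ⊥ G | ∅.

Yes — V ⊥ G | ∅.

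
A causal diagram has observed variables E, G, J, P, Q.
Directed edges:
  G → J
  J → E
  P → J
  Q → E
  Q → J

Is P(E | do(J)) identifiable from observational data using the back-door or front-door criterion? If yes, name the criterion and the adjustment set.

P(E|do(J)): backdoor, adjust for {Q}.

desc(J)\{J}={E}; candidates ⊆ {G,P,Q}.
size 0: {}; under {} J still reaches {E,G,P,Q} ∋ E.
{Q}: J⊥E given {Q} in G with J→· removed — back-door holds.
P(E|do(J)) = Σ_{Q} P(E|J,Q)·P(Q).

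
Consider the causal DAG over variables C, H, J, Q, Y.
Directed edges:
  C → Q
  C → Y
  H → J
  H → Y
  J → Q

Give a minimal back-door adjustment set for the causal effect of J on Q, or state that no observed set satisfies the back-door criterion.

desc(J)\{J}={Q}; candidates ⊆ {C,H,Y}.
∅: J⊥Q given ∅ in G with J→· removed — back-door holds.

J→Q: minimal back-door set ∅.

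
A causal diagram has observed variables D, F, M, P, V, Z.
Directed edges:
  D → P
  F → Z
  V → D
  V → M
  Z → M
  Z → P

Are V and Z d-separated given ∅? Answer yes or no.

Bayes-Ball from V | ∅ reaches {D,M,P}.
Z ∉ reach(V|∅) ⇒ V ⊥ Z | ∅.

Yes — V ⊥ Z | ∅.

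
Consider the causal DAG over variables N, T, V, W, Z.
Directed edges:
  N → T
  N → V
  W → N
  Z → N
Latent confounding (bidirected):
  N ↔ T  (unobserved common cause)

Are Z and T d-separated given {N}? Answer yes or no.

No — Z and T are d-connected given {N}.

Bayes-Ball from Z | {N} reaches {T,W}.
T ∈ reach(Z|{N}) ⇒ Z ⊥̸ T | {N}.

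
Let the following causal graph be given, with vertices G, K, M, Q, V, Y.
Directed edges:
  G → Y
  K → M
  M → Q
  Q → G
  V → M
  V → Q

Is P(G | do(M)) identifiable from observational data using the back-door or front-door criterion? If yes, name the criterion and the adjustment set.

P(G|do(M)): backdoor, adjust for {V}.

desc(M)\{M}={G,Q,Y}; candidates ⊆ {K,V}.
size 0: {}; under {} M still reaches {G,K,Q,V,Y} ∋ G.
{V}: M⊥G given {V} in G with M→· removed — back-door holds.
P(G|do(M)) = Σ_{V} P(G|M,V)·P(V).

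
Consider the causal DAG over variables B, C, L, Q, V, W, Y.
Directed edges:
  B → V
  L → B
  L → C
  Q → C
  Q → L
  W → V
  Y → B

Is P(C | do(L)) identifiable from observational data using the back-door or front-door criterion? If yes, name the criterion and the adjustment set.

desc(L)\{L}={B,C,V}; candidates ⊆ {Q,W,Y}.
size 0: {}; under {} L still reaches {C,Q} ∋ C.
{Q}: L⊥C given {Q} in G with L→· removed — back-door holds.
P(C|do(L)) = Σ_{Q} P(C|L,Q)·P(Q).

P(C|do(L)): backdoor, adjust for {Q}.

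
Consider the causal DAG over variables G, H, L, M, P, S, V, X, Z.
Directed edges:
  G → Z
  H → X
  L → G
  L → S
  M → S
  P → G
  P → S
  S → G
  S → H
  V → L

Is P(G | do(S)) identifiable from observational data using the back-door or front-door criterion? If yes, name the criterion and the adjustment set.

desc(S)\{S}={G,H,X,Z}; candidates ⊆ {L,M,P,V}.
size 0: {}; under {} S still reaches {G,L,M,P,V,Z} ∋ G.
size 1: {L}, {M}, {P} …(+1); under {L} S still reaches {G,M,P,Z} ∋ G.
{L,P}: S⊥G given {L,P} in G with S→· removed — back-door holds.
P(G|do(S)) = Σ_{L,P} P(G|S,L,P)·P(L,P).

P(G|do(S)): backdoor, adjust for {L, P}.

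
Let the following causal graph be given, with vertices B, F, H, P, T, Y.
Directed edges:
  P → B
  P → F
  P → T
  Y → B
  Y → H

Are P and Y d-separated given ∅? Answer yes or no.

Yes — P ⊥ Y | ∅.

Bayes-Ball from P | ∅ reaches {B,F,T}.
Y ∉ reach(P|∅) ⇒ P ⊥ Y | ∅.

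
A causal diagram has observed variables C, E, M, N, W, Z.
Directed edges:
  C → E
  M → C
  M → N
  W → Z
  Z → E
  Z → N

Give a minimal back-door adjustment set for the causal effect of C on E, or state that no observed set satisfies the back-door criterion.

desc(C)\{C}={E}; candidates ⊆ {M,N,W,Z}.
∅: C⊥E given ∅ in G with C→· removed — back-door holds.

C→E: minimal back-door set ∅.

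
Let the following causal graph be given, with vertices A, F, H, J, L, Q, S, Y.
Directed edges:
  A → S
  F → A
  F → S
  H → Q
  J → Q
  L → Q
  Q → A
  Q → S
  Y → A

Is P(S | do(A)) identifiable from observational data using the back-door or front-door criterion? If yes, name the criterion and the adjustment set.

P(S|do(A)): backdoor, adjust for {F, Q}.

desc(A)\{A}={S}; candidates ⊆ {F,H,J,L,Q,Y}.
size 0: {}; under {} A still reaches {F,H,J,L,Q,S,Y} ∋ S.
size 1: {F}, {H}, {J} …(+3); under {F} A still reaches {H,J,L,Q,S,Y} ∋ S.
{F,Q}: A⊥S given {F,Q} in G with A→· removed — back-door holds.
P(S|do(A)) = Σ_{F,Q} P(S|A,F,Q)·P(F,Q).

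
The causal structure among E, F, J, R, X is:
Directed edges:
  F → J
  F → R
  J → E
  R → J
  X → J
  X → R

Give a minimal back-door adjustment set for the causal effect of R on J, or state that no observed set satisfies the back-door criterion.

R→J: minimal back-door set {F, X}.

desc(R)\{R}={E,J}; candidates ⊆ {F,X}.
size 0: {}; under {} R still reaches {E,F,J,X} ∋ J.
size 1: {F}, {X}; under {F} R still reaches {E,J,X} ∋ J.
{F,X}: R⊥J given {F,X} in G with R→· removed — back-door holds.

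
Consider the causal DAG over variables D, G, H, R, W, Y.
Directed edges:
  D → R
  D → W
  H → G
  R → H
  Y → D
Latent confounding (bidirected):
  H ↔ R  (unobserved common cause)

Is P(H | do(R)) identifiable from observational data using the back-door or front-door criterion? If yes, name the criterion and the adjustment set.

P(H|do(R)): not identifiable (no BD/FD set).

desc(R)\{R}={G,H}; candidates ⊆ {D,W,Y}.
R↔H: latent back-door arc(s) into R.
size 0: {}; under {} R still reaches {D,G,H,W,Y} ∋ H.
size 1: {D}, {W}, {Y}; under {D} R still reaches {G,H} ∋ H.
size 2: {D,W}, {D,Y}, {W,Y}; under {D,W} R still reaches {G,H} ∋ H.
R↔H cannot be blocked by any observed set — no back-door set.
No mediator lies on a directed R→…→H path.
Neither criterion identifies P(H|do(R)) in this graph.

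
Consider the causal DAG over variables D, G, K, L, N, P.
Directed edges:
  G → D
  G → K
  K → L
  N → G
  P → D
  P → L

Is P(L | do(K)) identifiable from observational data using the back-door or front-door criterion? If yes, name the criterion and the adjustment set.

P(L|do(K)): backdoor, adjust for ∅.

desc(K)\{K}={L}; candidates ⊆ {D,G,N,P}.
∅: K⊥L given ∅ in G with K→· removed — back-door holds.
P(L|do(K)) = P(L|K) — no adjustment needed.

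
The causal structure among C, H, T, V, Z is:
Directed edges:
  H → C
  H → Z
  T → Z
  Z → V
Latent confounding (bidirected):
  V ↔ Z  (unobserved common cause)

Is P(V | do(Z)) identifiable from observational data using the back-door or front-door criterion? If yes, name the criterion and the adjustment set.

desc(Z)\{Z}={V}; candidates ⊆ {C,H,T}.
Z↔V: latent back-door arc(s) into Z.
size 0: {}; under {} Z still reaches {C,H,T,V} ∋ V.
size 1: {C}, {H}, {T}; under {C} Z still reaches {H,T,V} ∋ V.
size 2: {C,H}, {C,T}, {H,T}; under {C,H} Z still reaches {T,V} ∋ V.
Z↔V cannot be blocked by any observed set — no back-door set.
No mediator lies on a directed Z→…→V path.
Neither criterion identifies P(V|do(Z)) in this graph.

P(V|do(Z)): not identifiable (no BD/FD set).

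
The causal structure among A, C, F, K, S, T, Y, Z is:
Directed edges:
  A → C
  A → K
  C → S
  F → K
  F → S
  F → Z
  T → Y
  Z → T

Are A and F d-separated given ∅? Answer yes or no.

Bayes-Ball from A | ∅ reaches {C,K,S}.
F ∉ reach(A|∅) ⇒ A ⊥ F | ∅.

Yes — A ⊥ F | ∅.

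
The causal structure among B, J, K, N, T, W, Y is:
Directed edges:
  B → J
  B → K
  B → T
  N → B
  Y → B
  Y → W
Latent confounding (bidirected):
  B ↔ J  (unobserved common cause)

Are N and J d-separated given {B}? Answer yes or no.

No — N and J are d-connected given {B}.

Bayes-Ball from N | {B} reaches {J,W,Y}.
J ∈ reach(N|{B}) ⇒ N ⊥̸ J | {B}.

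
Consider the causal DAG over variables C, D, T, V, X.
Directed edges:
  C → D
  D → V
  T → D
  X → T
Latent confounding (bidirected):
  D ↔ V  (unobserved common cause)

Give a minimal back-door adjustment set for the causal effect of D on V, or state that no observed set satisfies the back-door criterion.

D→V: no observed back-door set.

desc(D)\{D}={V}; candidates ⊆ {C,T,X}.
D↔V: latent back-door arc(s) into D.
size 0: {}; under {} D still reaches {C,T,V,X} ∋ V.
size 1: {C}, {T}, {X}; under {C} D still reaches {T,V,X} ∋ V.
size 2: {C,T}, {C,X}, {T,X}; under {C,T} D still reaches {V} ∋ V.
D↔V cannot be blocked by any observed set — no back-door set.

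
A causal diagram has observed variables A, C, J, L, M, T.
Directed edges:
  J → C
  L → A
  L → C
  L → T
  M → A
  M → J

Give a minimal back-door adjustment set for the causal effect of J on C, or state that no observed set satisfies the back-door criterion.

J→C: minimal back-door set ∅.

desc(J)\{J}={C}; candidates ⊆ {A,L,M,T}.
∅: J⊥C given ∅ in G with J→· removed — back-door holds.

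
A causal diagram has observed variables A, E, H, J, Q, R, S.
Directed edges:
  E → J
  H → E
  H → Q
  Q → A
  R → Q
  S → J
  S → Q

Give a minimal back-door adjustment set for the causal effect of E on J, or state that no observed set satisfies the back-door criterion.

E→J: minimal back-door set ∅.

desc(E)\{E}={J}; candidates ⊆ {A,H,Q,R,S}.
∅: E⊥J given ∅ in G with E→· removed — back-door holds.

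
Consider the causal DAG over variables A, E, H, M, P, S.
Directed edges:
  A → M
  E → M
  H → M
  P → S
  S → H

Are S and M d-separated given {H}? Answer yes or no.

Bayes-Ball from S | {H} reaches {P}.
M ∉ reach(S|{H}) ⇒ S ⊥ M | {H}.

Yes — S ⊥ M | {H}.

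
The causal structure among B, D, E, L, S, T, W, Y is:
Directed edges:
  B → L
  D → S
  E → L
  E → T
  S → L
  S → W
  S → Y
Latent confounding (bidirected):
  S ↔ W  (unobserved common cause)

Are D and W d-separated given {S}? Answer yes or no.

Bayes-Ball from D | {S} reaches {W}.
W ∈ reach(D|{S}) ⇒ D ⊥̸ W | {S}.

No — D and W are d-connected given {S}.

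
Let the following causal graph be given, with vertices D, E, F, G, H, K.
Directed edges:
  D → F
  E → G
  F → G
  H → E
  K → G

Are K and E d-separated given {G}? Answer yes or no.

No — K and E are d-connected given {G}.

Bayes-Ball from K | {G} reaches {D,E,F,H}.
E ∈ reach(K|{G}) ⇒ K ⊥̸ E | {G}.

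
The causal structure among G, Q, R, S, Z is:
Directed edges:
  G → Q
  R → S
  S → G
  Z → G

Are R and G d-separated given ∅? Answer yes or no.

No — R and G are d-connected given ∅.

Bayes-Ball from R | ∅ reaches {G,Q,S}.
G ∈ reach(R|∅) ⇒ R ⊥̸ G | ∅.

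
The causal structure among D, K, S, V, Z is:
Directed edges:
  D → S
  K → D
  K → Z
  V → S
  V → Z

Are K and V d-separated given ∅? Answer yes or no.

Bayes-Ball from K | ∅ reaches {D,S,Z}.
V ∉ reach(K|∅) ⇒ K ⊥ V | ∅.

Yes — K ⊥ V | ∅.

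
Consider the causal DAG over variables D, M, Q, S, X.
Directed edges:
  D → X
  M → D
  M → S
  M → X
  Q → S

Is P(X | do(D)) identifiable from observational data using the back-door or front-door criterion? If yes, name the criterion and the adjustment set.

desc(D)\{D}={X}; candidates ⊆ {M,Q,S}.
size 0: {}; under {} D still reaches {M,S,X} ∋ X.
{M}: D⊥X given {M} in G with D→· removed — back-door holds.
P(X|do(D)) = Σ_{M} P(X|D,M)·P(M).

P(X|do(D)): backdoor, adjust for {M}.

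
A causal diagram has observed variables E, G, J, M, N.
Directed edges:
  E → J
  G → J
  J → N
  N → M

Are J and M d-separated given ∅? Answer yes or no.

Bayes-Ball from J | ∅ reaches {E,G,M,N}.
M ∈ reach(J|∅) ⇒ J ⊥̸ M | ∅.

No — J and M are d-connected given ∅.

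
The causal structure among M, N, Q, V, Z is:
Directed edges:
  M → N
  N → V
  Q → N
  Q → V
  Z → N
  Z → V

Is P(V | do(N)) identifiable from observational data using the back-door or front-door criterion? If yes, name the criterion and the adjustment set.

desc(N)\{N}={V}; candidates ⊆ {M,Q,Z}.
size 0: {}; under {} N still reaches {M,Q,V,Z} ∋ V.
size 1: {M}, {Q}, {Z}; under {M} N still reaches {Q,V,Z} ∋ V.
{Q,Z}: N⊥V given {Q,Z} in G with N→· removed — back-door holds.
P(V|do(N)) = Σ_{Q,Z} P(V|N,Q,Z)·P(Q,Z).

P(V|do(N)): backdoor, adjust for {Q, Z}.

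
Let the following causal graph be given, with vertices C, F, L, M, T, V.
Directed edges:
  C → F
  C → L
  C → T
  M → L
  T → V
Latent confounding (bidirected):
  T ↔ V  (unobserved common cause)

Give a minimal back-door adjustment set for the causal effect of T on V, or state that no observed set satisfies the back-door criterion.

desc(T)\{T}={V}; candidates ⊆ {C,F,L,M}.
T↔V: latent back-door arc(s) into T.
size 0: {}; under {} T still reaches {C,F,L,V} ∋ V.
size 1: {C}, {F}, {L} …(+1); under {C} T still reaches {V} ∋ V.
size 2: {C,F}, {C,L}, {C,M} …(+3); under {C,F} T still reaches {V} ∋ V.
T↔V cannot be blocked by any observed set — no back-door set.

T→V: no observed back-door set.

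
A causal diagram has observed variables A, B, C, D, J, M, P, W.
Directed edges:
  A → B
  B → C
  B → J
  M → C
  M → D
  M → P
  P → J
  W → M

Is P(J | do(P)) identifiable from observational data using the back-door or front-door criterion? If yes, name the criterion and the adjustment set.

desc(P)\{P}={J}; candidates ⊆ {A,B,C,D,M,W}.
∅: P⊥J given ∅ in G with P→· removed — back-door holds.
P(J|do(P)) = P(J|P) — no adjustment needed.

P(J|do(P)): backdoor, adjust for ∅.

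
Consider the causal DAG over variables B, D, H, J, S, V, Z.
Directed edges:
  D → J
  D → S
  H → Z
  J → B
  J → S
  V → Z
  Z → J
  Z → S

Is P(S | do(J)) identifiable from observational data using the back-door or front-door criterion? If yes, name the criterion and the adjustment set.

P(S|do(J)): backdoor, adjust for {D, Z}.

desc(J)\{J}={B,S}; candidates ⊆ {D,H,V,Z}.
size 0: {}; under {} J still reaches {D,H,S,V,Z} ∋ S.
size 1: {D}, {H}, {V} …(+1); under {D} J still reaches {H,S,V,Z} ∋ S.
{D,Z}: J⊥S given {D,Z} in G with J→· removed — back-door holds.
P(S|do(J)) = Σ_{D,Z} P(S|J,D,Z)·P(D,Z).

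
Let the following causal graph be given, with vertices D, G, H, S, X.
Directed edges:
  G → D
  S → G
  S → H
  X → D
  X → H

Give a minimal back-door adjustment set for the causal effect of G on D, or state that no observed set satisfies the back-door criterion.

desc(G)\{G}={D}; candidates ⊆ {H,S,X}.
∅: G⊥D given ∅ in G with G→· removed — back-door holds.

G→D: minimal back-door set ∅.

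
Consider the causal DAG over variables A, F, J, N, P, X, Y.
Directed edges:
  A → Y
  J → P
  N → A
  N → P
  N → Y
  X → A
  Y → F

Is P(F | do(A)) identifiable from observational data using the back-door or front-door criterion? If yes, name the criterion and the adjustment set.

desc(A)\{A}={F,Y}; candidates ⊆ {J,N,P,X}.
size 0: {}; under {} A still reaches {F,N,P,X,Y} ∋ F.
{N}: A⊥F given {N} in G with A→· removed — back-door holds.
P(F|do(A)) = Σ_{N} P(F|A,N)·P(N).

P(F|do(A)): backdoor, adjust for {N}.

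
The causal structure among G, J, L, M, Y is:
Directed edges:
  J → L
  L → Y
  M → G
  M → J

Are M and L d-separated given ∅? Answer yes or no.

Bayes-Ball from M | ∅ reaches {G,J,L,Y}.
L ∈ reach(M|∅) ⇒ M ⊥̸ L | ∅.

No — M and L are d-connected given ∅.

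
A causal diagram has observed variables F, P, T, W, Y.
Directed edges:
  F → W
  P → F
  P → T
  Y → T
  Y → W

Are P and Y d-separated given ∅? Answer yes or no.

Yes — P ⊥ Y | ∅.

Bayes-Ball from P | ∅ reaches {F,T,W}.
Y ∉ reach(P|∅) ⇒ P ⊥ Y | ∅.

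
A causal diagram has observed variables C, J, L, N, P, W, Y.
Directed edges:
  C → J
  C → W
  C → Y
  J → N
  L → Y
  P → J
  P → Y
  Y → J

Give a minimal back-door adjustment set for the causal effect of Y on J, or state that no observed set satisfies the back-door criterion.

Y→J: minimal back-door set {C, P}.

desc(Y)\{Y}={J,N}; candidates ⊆ {C,L,P,W}.
size 0: {}; under {} Y still reaches {C,J,L,N,P,W} ∋ J.
size 1: {C}, {L}, {P} …(+1); under {C} Y still reaches {J,L,N,P} ∋ J.
{C,P}: Y⊥J given {C,P} in G with Y→· removed — back-door holds.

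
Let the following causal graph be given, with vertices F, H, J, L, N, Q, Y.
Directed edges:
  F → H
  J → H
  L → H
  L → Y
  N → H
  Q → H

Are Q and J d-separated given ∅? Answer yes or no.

Yes — Q ⊥ J | ∅.

Bayes-Ball from Q | ∅ reaches {H}.
J ∉ reach(Q|∅) ⇒ Q ⊥ J | ∅.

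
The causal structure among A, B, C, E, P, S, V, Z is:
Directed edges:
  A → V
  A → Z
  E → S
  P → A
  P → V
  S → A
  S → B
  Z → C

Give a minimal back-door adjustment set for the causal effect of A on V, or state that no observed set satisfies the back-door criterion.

desc(A)\{A}={C,V,Z}; candidates ⊆ {B,E,P,S}.
size 0: {}; under {} A still reaches {B,E,P,S,V} ∋ V.
{P}: A⊥V given {P} in G with A→· removed — back-door holds.

A→V: minimal back-door set {P}.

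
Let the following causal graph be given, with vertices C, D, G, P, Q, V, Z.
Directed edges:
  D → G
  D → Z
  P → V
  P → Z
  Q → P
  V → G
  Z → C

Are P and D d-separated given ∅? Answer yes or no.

Yes — P ⊥ D | ∅.

Bayes-Ball from P | ∅ reaches {C,G,Q,V,Z}.
D ∉ reach(P|∅) ⇒ P ⊥ D | ∅.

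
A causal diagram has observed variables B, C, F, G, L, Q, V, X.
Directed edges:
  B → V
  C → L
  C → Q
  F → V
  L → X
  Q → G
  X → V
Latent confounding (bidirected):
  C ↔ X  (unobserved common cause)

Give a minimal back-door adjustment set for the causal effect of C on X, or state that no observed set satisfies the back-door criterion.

C→X: no observed back-door set.

desc(C)\{C}={G,L,Q,V,X}; candidates ⊆ {B,F}.
C↔X: latent back-door arc(s) into C.
size 0: {}; under {} C still reaches {V,X} ∋ X.
size 1: {B}, {F}; under {B} C still reaches {V,X} ∋ X.
size 2: {B,F}; under {B,F} C still reaches {V,X} ∋ X.
C↔X cannot be blocked by any observed set — no back-door set.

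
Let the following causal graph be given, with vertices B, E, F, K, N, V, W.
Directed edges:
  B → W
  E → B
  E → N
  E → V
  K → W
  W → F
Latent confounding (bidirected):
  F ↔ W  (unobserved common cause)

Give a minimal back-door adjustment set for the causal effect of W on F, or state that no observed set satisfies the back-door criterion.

desc(W)\{W}={F}; candidates ⊆ {B,E,K,N,V}.
W↔F: latent back-door arc(s) into W.
size 0: {}; under {} W still reaches {B,E,F,K,N,V} ∋ F.
size 1: {B}, {E}, {K} …(+2); under {B} W still reaches {F,K} ∋ F.
size 2: {B,E}, {B,K}, {B,N} …(+7); under {B,E} W still reaches {F,K} ∋ F.
W↔F cannot be blocked by any observed set — no back-door set.

W→F: no observed back-door set.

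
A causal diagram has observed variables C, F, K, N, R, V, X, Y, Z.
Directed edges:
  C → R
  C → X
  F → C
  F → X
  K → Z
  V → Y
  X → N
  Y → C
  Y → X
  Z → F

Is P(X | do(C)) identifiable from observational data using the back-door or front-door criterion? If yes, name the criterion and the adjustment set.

desc(C)\{C}={N,R,X}; candidates ⊆ {F,K,V,Y,Z}.
size 0: {}; under {} C still reaches {F,K,N,V,X,Y,Z} ∋ X.
size 1: {F}, {K}, {V} …(+2); under {F} C still reaches {N,V,X,Y} ∋ X.
{F,Y}: C⊥X given {F,Y} in G with C→· removed — back-door holds.
P(X|do(C)) = Σ_{F,Y} P(X|C,F,Y)·P(F,Y).

P(X|do(C)): backdoor, adjust for {F, Y}.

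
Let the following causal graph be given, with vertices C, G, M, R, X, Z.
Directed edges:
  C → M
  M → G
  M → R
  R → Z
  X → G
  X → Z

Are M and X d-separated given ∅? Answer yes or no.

Yes — M ⊥ X | ∅.

Bayes-Ball from M | ∅ reaches {C,G,R,Z}.
X ∉ reach(M|∅) ⇒ M ⊥ X | ∅.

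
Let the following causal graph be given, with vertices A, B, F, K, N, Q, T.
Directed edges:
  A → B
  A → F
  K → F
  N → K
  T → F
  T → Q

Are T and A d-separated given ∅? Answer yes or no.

Bayes-Ball from T | ∅ reaches {F,Q}.
A ∉ reach(T|∅) ⇒ T ⊥ A | ∅.

Yes — T ⊥ A | ∅.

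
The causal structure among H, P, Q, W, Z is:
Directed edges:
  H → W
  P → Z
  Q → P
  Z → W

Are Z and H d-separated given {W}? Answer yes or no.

No — Z and H are d-connected given {W}.

Bayes-Ball from Z | {W} reaches {H,P,Q}.
H ∈ reach(Z|{W}) ⇒ Z ⊥̸ H | {W}.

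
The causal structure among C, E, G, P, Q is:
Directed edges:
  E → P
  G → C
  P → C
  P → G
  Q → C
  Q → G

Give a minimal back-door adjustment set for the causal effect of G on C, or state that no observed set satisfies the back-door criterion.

desc(G)\{G}={C}; candidates ⊆ {E,P,Q}.
size 0: {}; under {} G still reaches {C,E,P,Q} ∋ C.
size 1: {E}, {P}, {Q}; under {E} G still reaches {C,P,Q} ∋ C.
{P,Q}: G⊥C given {P,Q} in G with G→· removed — back-door holds.

G→C: minimal back-door set {P, Q}.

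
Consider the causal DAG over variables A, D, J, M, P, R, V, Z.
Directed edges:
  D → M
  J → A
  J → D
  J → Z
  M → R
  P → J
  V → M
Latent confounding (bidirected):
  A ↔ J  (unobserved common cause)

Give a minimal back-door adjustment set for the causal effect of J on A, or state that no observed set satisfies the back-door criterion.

desc(J)\{J}={A,D,M,R,Z}; candidates ⊆ {P,V}.
J↔A: latent back-door arc(s) into J.
size 0: {}; under {} J still reaches {A,P} ∋ A.
size 1: {P}, {V}; under {P} J still reaches {A} ∋ A.
size 2: {P,V}; under {P,V} J still reaches {A} ∋ A.
J↔A cannot be blocked by any observed set — no back-door set.

J→A: no observed back-door set.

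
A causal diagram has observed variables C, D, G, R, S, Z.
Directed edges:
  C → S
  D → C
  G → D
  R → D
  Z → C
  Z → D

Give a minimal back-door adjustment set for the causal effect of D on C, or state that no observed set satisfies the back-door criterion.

desc(D)\{D}={C,S}; candidates ⊆ {G,R,Z}.
size 0: {}; under {} D still reaches {C,G,R,S,Z} ∋ C.
{Z}: D⊥C given {Z} in G with D→· removed — back-door holds.

D→C: minimal back-door set {Z}.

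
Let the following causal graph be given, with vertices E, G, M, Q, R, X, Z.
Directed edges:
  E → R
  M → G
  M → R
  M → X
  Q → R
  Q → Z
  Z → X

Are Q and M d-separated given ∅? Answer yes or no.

Yes — Q ⊥ M | ∅.

Bayes-Ball from Q | ∅ reaches {R,X,Z}.
M ∉ reach(Q|∅) ⇒ Q ⊥ M | ∅.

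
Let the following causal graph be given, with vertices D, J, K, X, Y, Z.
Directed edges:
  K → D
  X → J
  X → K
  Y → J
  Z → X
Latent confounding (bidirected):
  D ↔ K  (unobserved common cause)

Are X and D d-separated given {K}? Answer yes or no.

Bayes-Ball from X | {K} reaches {D,J,Z}.
D ∈ reach(X|{K}) ⇒ X ⊥̸ D | {K}.

No — X and D are d-connected given {K}.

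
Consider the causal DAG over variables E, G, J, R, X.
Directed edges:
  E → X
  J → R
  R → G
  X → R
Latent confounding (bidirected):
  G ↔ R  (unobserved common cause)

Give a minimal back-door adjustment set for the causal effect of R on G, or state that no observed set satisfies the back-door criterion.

R→G: no observed back-door set.

desc(R)\{R}={G}; candidates ⊆ {E,J,X}.
R↔G: latent back-door arc(s) into R.
size 0: {}; under {} R still reaches {E,G,J,X} ∋ G.
size 1: {E}, {J}, {X}; under {E} R still reaches {G,J,X} ∋ G.
size 2: {E,J}, {E,X}, {J,X}; under {E,J} R still reaches {G,X} ∋ G.
R↔G cannot be blocked by any observed set — no back-door set.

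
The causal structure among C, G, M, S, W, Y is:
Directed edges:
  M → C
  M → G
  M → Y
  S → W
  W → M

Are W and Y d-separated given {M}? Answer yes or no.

Bayes-Ball from W | {M} reaches {S}.
Y ∉ reach(W|{M}) ⇒ W ⊥ Y | {M}.

Yes — W ⊥ Y | {M}.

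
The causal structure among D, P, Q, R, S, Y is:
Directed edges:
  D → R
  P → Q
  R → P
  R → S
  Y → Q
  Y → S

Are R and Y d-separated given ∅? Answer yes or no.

Bayes-Ball from R | ∅ reaches {D,P,Q,S}.
Y ∉ reach(R|∅) ⇒ R ⊥ Y | ∅.

Yes — R ⊥ Y | ∅.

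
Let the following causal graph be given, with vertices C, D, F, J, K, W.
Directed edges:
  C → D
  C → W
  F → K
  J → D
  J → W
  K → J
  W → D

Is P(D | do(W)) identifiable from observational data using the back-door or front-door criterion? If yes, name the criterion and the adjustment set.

P(D|do(W)): backdoor, adjust for {C, J}.

desc(W)\{W}={D}; candidates ⊆ {C,F,J,K}.
size 0: {}; under {} W still reaches {C,D,F,J,K} ∋ D.
size 1: {C}, {F}, {J} …(+1); under {C} W still reaches {D,F,J,K} ∋ D.
{C,J}: W⊥D given {C,J} in G with W→· removed — back-door holds.
P(D|do(W)) = Σ_{C,J} P(D|W,C,J)·P(C,J).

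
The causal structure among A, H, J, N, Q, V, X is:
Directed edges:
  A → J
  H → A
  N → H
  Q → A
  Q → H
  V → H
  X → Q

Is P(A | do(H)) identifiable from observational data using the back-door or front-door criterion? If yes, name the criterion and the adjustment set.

desc(H)\{H}={A,J}; candidates ⊆ {N,Q,V,X}.
size 0: {}; under {} H still reaches {A,J,N,Q,V,X} ∋ A.
{Q}: H⊥A given {Q} in G with H→· removed — back-door holds.
P(A|do(H)) = Σ_{Q} P(A|H,Q)·P(Q).

P(A|do(H)): backdoor, adjust for {Q}.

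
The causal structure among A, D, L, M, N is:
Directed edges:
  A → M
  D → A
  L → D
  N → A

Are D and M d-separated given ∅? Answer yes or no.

Bayes-Ball from D | ∅ reaches {A,L,M}.
M ∈ reach(D|∅) ⇒ D ⊥̸ M | ∅.

No — D and M are d-connected given ∅.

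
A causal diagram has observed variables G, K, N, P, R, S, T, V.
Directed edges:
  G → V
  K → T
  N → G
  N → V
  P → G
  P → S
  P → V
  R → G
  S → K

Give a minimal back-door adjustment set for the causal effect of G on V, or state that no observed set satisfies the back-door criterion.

desc(G)\{G}={V}; candidates ⊆ {K,N,P,R,S,T}.
size 0: {}; under {} G still reaches {K,N,P,R,S,T,V} ∋ V.
size 1: {K}, {N}, {P} …(+3); under {K} G still reaches {N,P,R,S,V} ∋ V.
{N,P}: G⊥V given {N,P} in G with G→· removed — back-door holds.

G→V: minimal back-door set {N, P}.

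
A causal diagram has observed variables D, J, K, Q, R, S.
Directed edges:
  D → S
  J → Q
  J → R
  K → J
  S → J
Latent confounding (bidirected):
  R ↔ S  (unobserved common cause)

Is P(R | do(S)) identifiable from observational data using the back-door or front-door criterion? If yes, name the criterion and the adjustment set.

P(R|do(S)): frontdoor, adjust for {J}.

desc(S)\{S}={J,Q,R}; candidates ⊆ {D,K}.
S↔R: latent back-door arc(s) into S.
size 0: {}; under {} S still reaches {D,R} ∋ R.
size 1: {D}, {K}; under {D} S still reaches {R} ∋ R.
size 2: {D,K}; under {D,K} S still reaches {R} ∋ R.
S↔R cannot be blocked by any observed set — no back-door set.
{J}: (i) intercepts every directed S→R path; (ii) no back-door S→{J}; (iii) {S} blocks every back-door {J}→R. Front-door holds.
P(R|do(S)) = Σ_{J} P(J|S) Σ_{S'} P(R|J,S')P(S').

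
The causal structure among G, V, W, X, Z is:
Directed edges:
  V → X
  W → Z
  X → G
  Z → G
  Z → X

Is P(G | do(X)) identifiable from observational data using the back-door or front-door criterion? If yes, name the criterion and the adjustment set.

P(G|do(X)): backdoor, adjust for {Z}.

desc(X)\{X}={G}; candidates ⊆ {V,W,Z}.
size 0: {}; under {} X still reaches {G,V,W,Z} ∋ G.
{Z}: X⊥G given {Z} in G with X→· removed — back-door holds.
P(G|do(X)) = Σ_{Z} P(G|X,Z)·P(Z).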